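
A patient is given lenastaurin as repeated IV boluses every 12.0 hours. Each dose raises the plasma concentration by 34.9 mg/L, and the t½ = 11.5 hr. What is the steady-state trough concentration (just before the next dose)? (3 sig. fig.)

32.9 mg/L

k = ln 2 / 11.5 = 0.06027 hr⁻¹
Fraction remaining after one interval: e^(−kτ) = e^(−0.06027 × 12.0) = 0.4852
R = 1 / (1 − 0.4852) = 1.942
Css,max = 34.9 × 1.942 = 67.79 mg/L
Css,min = Css,max × e^(−kτ) = 67.79 × 0.4852 ≈ 32.9 mg/L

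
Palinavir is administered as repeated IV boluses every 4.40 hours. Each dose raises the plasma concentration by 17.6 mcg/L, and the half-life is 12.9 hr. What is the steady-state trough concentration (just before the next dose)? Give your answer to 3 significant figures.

66.0 mcg/L

k = ln 2 / 12.9 = 0.05373 hr⁻¹
Fraction remaining after one interval: e^(−kτ) = e^(−0.05373 × 4.40) = 0.7894
R = 1 / (1 − 0.7894) = 4.749
Css,max = 17.6 × 4.749 = 83.59 mcg/L
Css,min = Css,max × e^(−kτ) = 83.59 × 0.7894 ≈ 66.0 mcg/L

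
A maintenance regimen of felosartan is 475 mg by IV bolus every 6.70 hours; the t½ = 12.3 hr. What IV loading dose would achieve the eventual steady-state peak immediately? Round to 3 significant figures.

k = ln 2 / 12.3 = 0.05635 hr⁻¹
Accumulation ratio R = 1 / (1 − e^(−kτ)) = 1 / (1 − e^(−0.05635×6.70)) = 1 / (1 − 0.6855) = 3.180
Loading dose = maintenance dose × R = 475 × 3.180 ≈ 1510 mg

1510 mg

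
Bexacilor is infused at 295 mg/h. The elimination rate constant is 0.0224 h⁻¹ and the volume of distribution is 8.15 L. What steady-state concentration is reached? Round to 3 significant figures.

1620 µg/mL

CL = k · V = 0.0224 × 8.15 = 0.1826 L/h
Css = rate / CL = 295 / 0.1826 ≈ 1620 µg/mL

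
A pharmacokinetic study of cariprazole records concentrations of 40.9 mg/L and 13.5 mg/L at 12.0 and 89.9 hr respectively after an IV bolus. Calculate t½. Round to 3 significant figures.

48.7 hours

k = ln(C₁/C₂) / (t₂ − t₁) = ln(40.9/13.5) / (89.9 − 12.0)
  = 1.108 / 77.90 = 0.01423 hr⁻¹
t½ = ln 2 / k = ln 2 / 0.01423 ≈ 48.7 hours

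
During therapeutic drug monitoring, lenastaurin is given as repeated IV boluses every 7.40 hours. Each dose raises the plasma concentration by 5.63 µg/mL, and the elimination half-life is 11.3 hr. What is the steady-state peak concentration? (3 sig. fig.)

15.4 µg/mL

k = ln 2 / 11.3 = 0.06134 hr⁻¹
Fraction remaining after one interval: e^(−kτ) = e^(−0.06134 × 7.40) = 0.6351
R = 1 / (1 − 0.6351) = 2.741
Css,max = 5.63 × 2.741 ≈ 15.4 µg/mL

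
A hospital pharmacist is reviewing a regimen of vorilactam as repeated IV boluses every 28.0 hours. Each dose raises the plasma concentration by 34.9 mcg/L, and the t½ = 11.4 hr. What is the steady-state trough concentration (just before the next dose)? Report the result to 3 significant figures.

k = ln 2 / 11.4 = 0.06080 hr⁻¹
Fraction remaining after one interval: e^(−kτ) = e^(−0.06080 × 28.0) = 0.1822
R = 1 / (1 − 0.1822) = 1.223
Css,max = 34.9 × 1.223 = 42.68 mcg/L
Css,min = Css,max × e^(−kτ) = 42.68 × 0.1822 ≈ 7.78 mcg/L

7.78 mcg/L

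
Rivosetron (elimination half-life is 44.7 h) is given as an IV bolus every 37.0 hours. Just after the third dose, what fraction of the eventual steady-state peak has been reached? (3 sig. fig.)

k = ln 2 / 44.7 = 0.01551 h⁻¹
f_n = 1 − e^(−nkτ) = 1 − e^(−3 × 0.01551 × 37.0) = 1 − e^(−1.721) = 1 − 0.1788 ≈ 0.821

0.821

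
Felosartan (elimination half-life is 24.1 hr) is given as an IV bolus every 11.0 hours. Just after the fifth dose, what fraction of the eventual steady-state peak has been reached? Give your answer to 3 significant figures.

k = ln 2 / 24.1 = 0.02876 hr⁻¹
f_n = 1 − e^(−nkτ) = 1 − e^(−5 × 0.02876 × 11.0) = 1 − e^(−1.582) = 1 − 0.2056 ≈ 0.794

0.794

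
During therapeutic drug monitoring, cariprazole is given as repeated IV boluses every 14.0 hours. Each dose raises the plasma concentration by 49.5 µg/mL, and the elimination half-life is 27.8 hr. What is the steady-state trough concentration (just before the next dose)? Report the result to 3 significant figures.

k = ln 2 / 27.8 = 0.02493 hr⁻¹
Fraction remaining after one interval: e^(−kτ) = e^(−0.02493 × 14.0) = 0.7053
R = 1 / (1 − 0.7053) = 3.394
Css,max = 49.5 × 3.394 = 168.0 µg/mL
Css,min = Css,max × e^(−kτ) = 168.0 × 0.7053 ≈ 118 µg/mL

118 µg/mL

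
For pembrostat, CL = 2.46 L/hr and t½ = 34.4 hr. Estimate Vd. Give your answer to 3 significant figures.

122 L

k = ln 2 / t½ = ln 2 / 34.4 = 0.02015 hr⁻¹
V = CL / k = 2.46 / 0.02015 ≈ 122 L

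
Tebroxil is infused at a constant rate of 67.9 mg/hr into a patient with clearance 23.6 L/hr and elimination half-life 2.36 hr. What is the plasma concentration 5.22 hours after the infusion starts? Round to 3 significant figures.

2.26 mg/L

Css = rate / CL = 67.9 / 23.6 = 2.877 mg/L
k = ln 2 / 2.36 = 0.2937 hr⁻¹
C(t) = Css (1 − e^(−kt)) = 2.877 × (1 − e^(−1.533)) = 2.877 × 0.7841 ≈ 2.26 mg/L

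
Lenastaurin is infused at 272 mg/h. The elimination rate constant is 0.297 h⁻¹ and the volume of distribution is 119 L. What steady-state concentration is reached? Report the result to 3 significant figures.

7.70 mg/L

CL = k · V = 0.297 × 119 = 35.34 L/h
Css = rate / CL = 272 / 35.34 ≈ 7.70 mg/L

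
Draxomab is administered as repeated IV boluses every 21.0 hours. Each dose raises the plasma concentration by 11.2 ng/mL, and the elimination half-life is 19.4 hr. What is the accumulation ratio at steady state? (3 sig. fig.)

1.89

k = ln 2 / 19.4 = 0.03573 hr⁻¹
Fraction remaining after one interval: e^(−kτ) = e^(−0.03573 × 21.0) = 0.4722
R = 1 / (1 − 0.4722) = 1 / 0.5278 ≈ 1.89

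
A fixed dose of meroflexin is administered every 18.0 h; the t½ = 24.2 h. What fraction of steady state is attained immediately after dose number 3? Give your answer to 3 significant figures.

0.787

k = ln 2 / 24.2 = 0.02864 h⁻¹
f_n = 1 − e^(−nkτ) = 1 − e^(−3 × 0.02864 × 18.0) = 1 − e^(−1.547) = 1 − 0.2130 ≈ 0.787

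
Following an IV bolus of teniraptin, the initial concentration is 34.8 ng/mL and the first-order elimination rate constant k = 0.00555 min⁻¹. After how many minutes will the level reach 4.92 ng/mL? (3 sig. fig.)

C(t) = C₀ e^(−kt)  ⇒  t = ln(C₀/C) / k
t = ln(34.8/4.92) / 0.005550 = 1.956 / 0.005550 ≈ 352 minutes

352 minutes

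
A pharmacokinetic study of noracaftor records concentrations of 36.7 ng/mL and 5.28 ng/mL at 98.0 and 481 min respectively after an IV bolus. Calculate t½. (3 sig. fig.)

k = ln(C₁/C₂) / (t₂ − t₁) = ln(36.7/5.28) / (481 − 98.0)
  = 1.939 / 383.0 = 0.005062 min⁻¹
t½ = ln 2 / k = ln 2 / 0.005062 ≈ 137 minutes

137 minutes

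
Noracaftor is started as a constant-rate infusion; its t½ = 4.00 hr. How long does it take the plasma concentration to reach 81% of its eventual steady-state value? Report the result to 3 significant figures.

9.58 hours

k = ln 2 / 4.00 = 0.1733 hr⁻¹
f = 1 − e^(−kt)  ⇒  t = −ln(1 − f) / k
t = −ln(1 − 0.81) / 0.1733 = 1.661 / 0.1733 ≈ 9.58 hours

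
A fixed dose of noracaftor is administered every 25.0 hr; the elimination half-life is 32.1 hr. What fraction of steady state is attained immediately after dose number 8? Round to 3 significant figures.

0.987

k = ln 2 / 32.1 = 0.02159 hr⁻¹
f_n = 1 − e^(−nkτ) = 1 − e^(−8 × 0.02159 × 25.0) = 1 − e^(−4.319) = 1 − 0.01332 ≈ 0.987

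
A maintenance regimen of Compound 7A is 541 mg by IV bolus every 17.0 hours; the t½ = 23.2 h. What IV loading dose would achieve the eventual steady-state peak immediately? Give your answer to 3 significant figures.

1360 mg

k = ln 2 / 23.2 = 0.02988 h⁻¹
Accumulation ratio R = 1 / (1 − e^(−kτ)) = 1 / (1 − e^(−0.02988×17.0)) = 1 / (1 − 0.6018) = 2.511
Loading dose = maintenance dose × R = 541 × 2.511 ≈ 1360 mg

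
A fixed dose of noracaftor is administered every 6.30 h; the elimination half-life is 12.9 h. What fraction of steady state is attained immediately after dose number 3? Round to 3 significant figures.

k = ln 2 / 12.9 = 0.05373 h⁻¹
f_n = 1 − e^(−nkτ) = 1 − e^(−3 × 0.05373 × 6.30) = 1 − e^(−1.016) = 1 − 0.3622 ≈ 0.638

0.638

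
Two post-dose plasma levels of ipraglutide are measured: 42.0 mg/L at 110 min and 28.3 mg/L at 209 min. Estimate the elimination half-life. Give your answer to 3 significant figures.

174 minutes

k = ln(C₁/C₂) / (t₂ − t₁) = ln(42.0/28.3) / (209 − 110)
  = 0.3948 / 99.00 = 0.003988 min⁻¹
t½ = ln 2 / k = ln 2 / 0.003988 ≈ 174 minutes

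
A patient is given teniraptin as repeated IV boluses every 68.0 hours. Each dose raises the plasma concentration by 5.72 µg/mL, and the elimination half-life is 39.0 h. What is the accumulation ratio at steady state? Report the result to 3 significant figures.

k = ln 2 / 39.0 = 0.01777 h⁻¹
Fraction remaining after one interval: e^(−kτ) = e^(−0.01777 × 68.0) = 0.2986
R = 1 / (1 − 0.2986) = 1 / 0.7014 ≈ 1.43

1.43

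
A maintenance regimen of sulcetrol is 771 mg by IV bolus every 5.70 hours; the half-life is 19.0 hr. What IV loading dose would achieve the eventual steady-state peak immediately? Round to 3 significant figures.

4110 mg

k = ln 2 / 19.0 = 0.03648 hr⁻¹
Accumulation ratio R = 1 / (1 − e^(−kτ)) = 1 / (1 − e^(−0.03648×5.70)) = 1 / (1 − 0.8123) = 5.326
Loading dose = maintenance dose × R = 771 × 5.326 ≈ 4110 mg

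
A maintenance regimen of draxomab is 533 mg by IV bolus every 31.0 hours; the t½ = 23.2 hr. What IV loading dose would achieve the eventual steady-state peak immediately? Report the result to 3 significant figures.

883 mg

k = ln 2 / 23.2 = 0.02988 hr⁻¹
Accumulation ratio R = 1 / (1 − e^(−kτ)) = 1 / (1 − e^(−0.02988×31.0)) = 1 / (1 − 0.3961) = 1.656
Loading dose = maintenance dose × R = 533 × 1.656 ≈ 883 mg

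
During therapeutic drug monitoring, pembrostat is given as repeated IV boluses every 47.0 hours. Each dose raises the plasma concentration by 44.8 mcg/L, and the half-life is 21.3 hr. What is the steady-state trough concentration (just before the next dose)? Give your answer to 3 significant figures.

k = ln 2 / 21.3 = 0.03254 hr⁻¹
Fraction remaining after one interval: e^(−kτ) = e^(−0.03254 × 47.0) = 0.2166
R = 1 / (1 − 0.2166) = 1.277
Css,max = 44.8 × 1.277 = 57.19 mcg/L
Css,min = Css,max × e^(−kτ) = 57.19 × 0.2166 ≈ 12.4 mcg/L

12.4 mcg/L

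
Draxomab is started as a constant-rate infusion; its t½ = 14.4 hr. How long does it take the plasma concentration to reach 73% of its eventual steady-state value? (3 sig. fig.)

k = ln 2 / 14.4 = 0.04814 hr⁻¹
f = 1 − e^(−kt)  ⇒  t = −ln(1 − f) / k
t = −ln(1 − 0.73) / 0.04814 = 1.309 / 0.04814 ≈ 27.2 hours

27.2 hours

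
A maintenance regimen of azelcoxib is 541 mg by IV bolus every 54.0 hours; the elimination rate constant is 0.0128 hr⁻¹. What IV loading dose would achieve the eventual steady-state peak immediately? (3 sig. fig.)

1080 mg

Accumulation ratio R = 1 / (1 − e^(−kτ)) = 1 / (1 − e^(−0.01280×54.0)) = 1 / (1 − 0.5010) = 2.004
Loading dose = maintenance dose × R = 541 × 2.004 ≈ 1080 mg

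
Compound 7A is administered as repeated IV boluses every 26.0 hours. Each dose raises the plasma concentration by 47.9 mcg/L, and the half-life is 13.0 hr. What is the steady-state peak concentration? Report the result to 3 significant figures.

63.9 mcg/L

k = ln 2 / 13.0 = 0.05332 hr⁻¹
Fraction remaining after one interval: e^(−kτ) = e^(−0.05332 × 26.0) = 0.2500
R = 1 / (1 − 0.2500) = 1.333
Css,max = 47.9 × 1.333 ≈ 63.9 mcg/L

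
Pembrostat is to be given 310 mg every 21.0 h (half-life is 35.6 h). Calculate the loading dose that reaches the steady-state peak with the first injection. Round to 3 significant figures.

924 mg

k = ln 2 / 35.6 = 0.01947 h⁻¹
Accumulation ratio R = 1 / (1 − e^(−kτ)) = 1 / (1 − e^(−0.01947×21.0)) = 1 / (1 − 0.6644) = 2.980
Loading dose = maintenance dose × R = 310 × 2.980 ≈ 924 mg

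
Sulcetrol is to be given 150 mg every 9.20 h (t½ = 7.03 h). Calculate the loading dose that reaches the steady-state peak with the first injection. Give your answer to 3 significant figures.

k = ln 2 / 7.03 = 0.09860 h⁻¹
Accumulation ratio R = 1 / (1 − e^(−kτ)) = 1 / (1 − e^(−0.09860×9.20)) = 1 / (1 − 0.4037) = 1.677
Loading dose = maintenance dose × R = 150 × 1.677 ≈ 252 mg

252 mg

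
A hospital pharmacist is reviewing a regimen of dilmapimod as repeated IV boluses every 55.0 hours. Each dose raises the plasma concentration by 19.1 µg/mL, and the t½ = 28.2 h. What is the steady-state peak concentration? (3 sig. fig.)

25.8 µg/mL

k = ln 2 / 28.2 = 0.02458 h⁻¹
Fraction remaining after one interval: e^(−kτ) = e^(−0.02458 × 55.0) = 0.2588
R = 1 / (1 − 0.2588) = 1.349
Css,max = 19.1 × 1.349 ≈ 25.8 µg/mL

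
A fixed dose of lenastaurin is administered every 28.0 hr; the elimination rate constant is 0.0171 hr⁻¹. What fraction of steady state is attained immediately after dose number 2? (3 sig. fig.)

0.616

f_n = 1 − e^(−nkτ) = 1 − e^(−2 × 0.01710 × 28.0) = 1 − e^(−0.9576) = 1 − 0.3838 ≈ 0.616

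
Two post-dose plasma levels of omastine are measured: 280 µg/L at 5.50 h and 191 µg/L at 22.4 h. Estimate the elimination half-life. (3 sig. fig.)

30.6 hours

k = ln(C₁/C₂) / (t₂ − t₁) = ln(280/191) / (22.4 − 5.50)
  = 0.3825 / 16.90 = 0.02263 h⁻¹
t½ = ln 2 / k = ln 2 / 0.02263 ≈ 30.6 hours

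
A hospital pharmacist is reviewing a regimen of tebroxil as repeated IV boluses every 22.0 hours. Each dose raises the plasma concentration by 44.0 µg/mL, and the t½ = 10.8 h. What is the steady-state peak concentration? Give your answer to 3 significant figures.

k = ln 2 / 10.8 = 0.06418 h⁻¹
Fraction remaining after one interval: e^(−kτ) = e^(−0.06418 × 22.0) = 0.2437
R = 1 / (1 − 0.2437) = 1.322
Css,max = 44.0 × 1.322 ≈ 58.2 µg/mL

58.2 µg/mL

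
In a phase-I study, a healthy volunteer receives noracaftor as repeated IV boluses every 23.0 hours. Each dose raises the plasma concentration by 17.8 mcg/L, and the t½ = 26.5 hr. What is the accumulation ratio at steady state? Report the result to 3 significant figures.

k = ln 2 / 26.5 = 0.02616 hr⁻¹
Fraction remaining after one interval: e^(−kτ) = e^(−0.02616 × 23.0) = 0.5479
R = 1 / (1 − 0.5479) = 1 / 0.4521 ≈ 2.21

2.21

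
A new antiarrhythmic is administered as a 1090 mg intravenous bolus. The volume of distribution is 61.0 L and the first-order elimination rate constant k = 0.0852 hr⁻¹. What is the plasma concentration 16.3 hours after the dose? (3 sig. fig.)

4.46 mg/L

C₀ = dose / V = 1090 / 61.0 = 17.87 mg/L
C(t) = C₀ e^(−kt) = 17.87 × e^(−0.08520 × 16.3) = 17.87 × e^(−1.389) = 17.87 × 0.2494 ≈ 4.46 mg/L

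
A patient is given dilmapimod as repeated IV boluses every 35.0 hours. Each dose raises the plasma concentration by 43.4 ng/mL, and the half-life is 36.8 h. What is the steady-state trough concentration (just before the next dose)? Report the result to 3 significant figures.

46.5 ng/mL

k = ln 2 / 36.8 = 0.01884 h⁻¹
Fraction remaining after one interval: e^(−kτ) = e^(−0.01884 × 35.0) = 0.5172
R = 1 / (1 − 0.5172) = 2.071
Css,max = 43.4 × 2.071 = 89.90 ng/mL
Css,min = Css,max × e^(−kτ) = 89.90 × 0.5172 ≈ 46.5 ng/mL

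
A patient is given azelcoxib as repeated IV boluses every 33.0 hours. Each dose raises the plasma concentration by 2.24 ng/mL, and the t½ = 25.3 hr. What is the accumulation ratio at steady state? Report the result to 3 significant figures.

k = ln 2 / 25.3 = 0.02740 hr⁻¹
Fraction remaining after one interval: e^(−kτ) = e^(−0.02740 × 33.0) = 0.4049
R = 1 / (1 − 0.4049) = 1 / 0.5951 ≈ 1.68

1.68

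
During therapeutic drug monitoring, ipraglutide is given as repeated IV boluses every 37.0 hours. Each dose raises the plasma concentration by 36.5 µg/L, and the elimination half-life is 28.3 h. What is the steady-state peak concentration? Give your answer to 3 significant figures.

61.2 µg/L

k = ln 2 / 28.3 = 0.02449 h⁻¹
Fraction remaining after one interval: e^(−kτ) = e^(−0.02449 × 37.0) = 0.4040
R = 1 / (1 − 0.4040) = 1.678
Css,max = 36.5 × 1.678 ≈ 61.2 µg/L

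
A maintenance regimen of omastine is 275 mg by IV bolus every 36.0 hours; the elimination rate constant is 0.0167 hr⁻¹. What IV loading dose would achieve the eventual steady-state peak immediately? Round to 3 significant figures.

609 mg

Accumulation ratio R = 1 / (1 − e^(−kτ)) = 1 / (1 − e^(−0.01670×36.0)) = 1 / (1 − 0.5482) = 2.213
Loading dose = maintenance dose × R = 275 × 2.213 ≈ 609 mg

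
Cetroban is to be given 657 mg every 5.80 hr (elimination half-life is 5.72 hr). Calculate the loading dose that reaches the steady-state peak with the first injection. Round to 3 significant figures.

k = ln 2 / 5.72 = 0.1212 hr⁻¹
Accumulation ratio R = 1 / (1 − e^(−kτ)) = 1 / (1 − e^(−0.1212×5.80)) = 1 / (1 − 0.4952) = 1.981
Loading dose = maintenance dose × R = 657 × 1.981 ≈ 1300 mg

1300 mg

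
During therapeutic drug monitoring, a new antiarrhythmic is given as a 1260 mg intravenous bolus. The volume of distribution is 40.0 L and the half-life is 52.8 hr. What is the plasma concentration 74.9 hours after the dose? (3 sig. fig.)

11.8 µg/mL

C₀ = dose / V = 1260 / 40.0 = 31.50 µg/mL
k = ln 2 / 52.8 = 0.01313 hr⁻¹
C(t) = C₀ e^(−kt) = 31.50 × e^(−0.01313 × 74.9) = 31.50 × e^(−0.9833) = 31.50 × 0.3741 ≈ 11.8 µg/mL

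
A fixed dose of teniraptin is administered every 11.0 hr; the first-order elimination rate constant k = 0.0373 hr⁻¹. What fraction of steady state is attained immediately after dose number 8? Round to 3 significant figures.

0.962

f_n = 1 − e^(−nkτ) = 1 − e^(−8 × 0.03730 × 11.0) = 1 − e^(−3.282) = 1 − 0.03754 ≈ 0.962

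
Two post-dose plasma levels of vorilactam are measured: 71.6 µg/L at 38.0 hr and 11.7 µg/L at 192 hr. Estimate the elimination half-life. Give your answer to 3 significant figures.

58.9 hours

k = ln(C₁/C₂) / (t₂ − t₁) = ln(71.6/11.7) / (192 − 38.0)
  = 1.812 / 154.0 = 0.01176 hr⁻¹
t½ = ln 2 / k = ln 2 / 0.01176 ≈ 58.9 hours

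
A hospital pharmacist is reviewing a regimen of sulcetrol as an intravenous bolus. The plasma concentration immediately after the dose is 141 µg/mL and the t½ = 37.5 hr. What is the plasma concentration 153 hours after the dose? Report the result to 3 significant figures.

k = ln 2 / 37.5 = 0.01848 hr⁻¹
153 hr is 4.080 half-lives, so C = 141 × (1/2)^4.080 = 141 × 0.05913 ≈ 8.34 µg/mL

8.34 µg/mL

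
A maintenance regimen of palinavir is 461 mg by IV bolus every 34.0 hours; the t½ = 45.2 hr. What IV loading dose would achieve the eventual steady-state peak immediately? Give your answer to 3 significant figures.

k = ln 2 / 45.2 = 0.01534 hr⁻¹
Accumulation ratio R = 1 / (1 − e^(−kτ)) = 1 / (1 − e^(−0.01534×34.0)) = 1 / (1 − 0.5937) = 2.461
Loading dose = maintenance dose × R = 461 × 2.461 ≈ 1130 mg

1130 mg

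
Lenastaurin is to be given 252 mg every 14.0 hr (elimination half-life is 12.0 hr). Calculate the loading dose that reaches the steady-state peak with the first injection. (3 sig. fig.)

454 mg

k = ln 2 / 12.0 = 0.05776 hr⁻¹
Accumulation ratio R = 1 / (1 − e^(−kτ)) = 1 / (1 − e^(−0.05776×14.0)) = 1 / (1 − 0.4454) = 1.803
Loading dose = maintenance dose × R = 252 × 1.803 ≈ 454 mg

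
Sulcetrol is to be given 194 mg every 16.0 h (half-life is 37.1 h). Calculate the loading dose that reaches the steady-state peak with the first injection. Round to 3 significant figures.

k = ln 2 / 37.1 = 0.01868 h⁻¹
Accumulation ratio R = 1 / (1 − e^(−kτ)) = 1 / (1 − e^(−0.01868×16.0)) = 1 / (1 − 0.7416) = 3.870
Loading dose = maintenance dose × R = 194 × 3.870 ≈ 751 mg

751 mg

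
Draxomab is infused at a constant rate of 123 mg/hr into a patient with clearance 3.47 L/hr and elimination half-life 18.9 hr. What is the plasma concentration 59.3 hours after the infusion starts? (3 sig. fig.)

Css = rate / CL = 123 / 3.47 = 35.45 mg/L
k = ln 2 / 18.9 = 0.03667 hr⁻¹
C(t) = Css (1 − e^(−kt)) = 35.45 × (1 − e^(−2.175)) = 35.45 × 0.8864 ≈ 31.4 mg/L

31.4 mg/L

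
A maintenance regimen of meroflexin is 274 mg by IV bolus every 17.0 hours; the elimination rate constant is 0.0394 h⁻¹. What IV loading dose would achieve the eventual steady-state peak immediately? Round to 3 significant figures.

561 mg

Accumulation ratio R = 1 / (1 − e^(−kτ)) = 1 / (1 − e^(−0.03940×17.0)) = 1 / (1 − 0.5118) = 2.048
Loading dose = maintenance dose × R = 274 × 2.048 ≈ 561 mg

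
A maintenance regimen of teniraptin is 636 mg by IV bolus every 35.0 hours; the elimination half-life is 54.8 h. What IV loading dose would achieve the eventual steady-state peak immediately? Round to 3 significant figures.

k = ln 2 / 54.8 = 0.01265 h⁻¹
Accumulation ratio R = 1 / (1 − e^(−kτ)) = 1 / (1 − e^(−0.01265×35.0)) = 1 / (1 − 0.6423) = 2.796
Loading dose = maintenance dose × R = 636 × 2.796 ≈ 1780 mg

1780 mg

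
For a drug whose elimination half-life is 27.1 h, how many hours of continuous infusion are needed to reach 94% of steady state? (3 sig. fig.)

110 hours

k = ln 2 / 27.1 = 0.02558 h⁻¹
f = 1 − e^(−kt)  ⇒  t = −ln(1 − f) / k
t = −ln(1 − 0.94) / 0.02558 = 2.813 / 0.02558 ≈ 110 hours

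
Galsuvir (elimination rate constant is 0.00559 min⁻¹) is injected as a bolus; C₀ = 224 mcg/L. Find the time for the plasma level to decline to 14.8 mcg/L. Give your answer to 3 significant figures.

C(t) = C₀ e^(−kt)  ⇒  t = ln(C₀/C) / k
t = ln(224/14.8) / 0.005590 = 2.717 / 0.005590 ≈ 486 minutes

486 minutes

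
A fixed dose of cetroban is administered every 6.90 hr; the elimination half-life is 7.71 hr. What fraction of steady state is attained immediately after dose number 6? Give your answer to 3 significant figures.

0.976

k = ln 2 / 7.71 = 0.08990 hr⁻¹
f_n = 1 − e^(−nkτ) = 1 − e^(−6 × 0.08990 × 6.90) = 1 − e^(−3.722) = 1 − 0.02419 ≈ 0.976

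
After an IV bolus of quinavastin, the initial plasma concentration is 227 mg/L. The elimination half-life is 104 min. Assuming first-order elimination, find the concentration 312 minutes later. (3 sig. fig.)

k = ln 2 / 104 = 0.006665 min⁻¹
C(t) = C₀ e^(−kt) = 227 × e^(−0.006665 × 312) = 227 × e^(−2.079) = 227 × 0.1250 ≈ 28.4 mg/L

28.4 mg/L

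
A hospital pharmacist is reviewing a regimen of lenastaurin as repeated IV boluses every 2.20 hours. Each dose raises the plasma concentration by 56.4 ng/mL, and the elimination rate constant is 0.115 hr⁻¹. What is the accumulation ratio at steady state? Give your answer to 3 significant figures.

4.47

Fraction remaining after one interval: e^(−kτ) = e^(−0.1150 × 2.20) = 0.7765
R = 1 / (1 − 0.7765) = 1 / 0.2235 ≈ 4.47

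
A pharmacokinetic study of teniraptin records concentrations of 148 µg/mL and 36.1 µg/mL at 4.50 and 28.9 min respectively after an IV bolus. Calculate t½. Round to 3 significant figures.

12.0 minutes

k = ln(C₁/C₂) / (t₂ − t₁) = ln(148/36.1) / (28.9 − 4.50)
  = 1.411 / 24.40 = 0.05782 min⁻¹
t½ = ln 2 / k = ln 2 / 0.05782 ≈ 12.0 minutes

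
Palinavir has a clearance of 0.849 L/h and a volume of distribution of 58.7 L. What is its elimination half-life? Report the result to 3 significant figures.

k = CL / V = 0.849 / 58.7 = 0.01446 h⁻¹
t½ = ln 2 / k = ln 2 / 0.01446 ≈ 47.9 hours

47.9 hours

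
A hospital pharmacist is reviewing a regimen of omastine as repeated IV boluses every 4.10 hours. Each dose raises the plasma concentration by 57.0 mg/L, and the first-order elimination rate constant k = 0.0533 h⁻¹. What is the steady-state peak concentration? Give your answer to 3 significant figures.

290 mg/L

Fraction remaining after one interval: e^(−kτ) = e^(−0.05330 × 4.10) = 0.8037
R = 1 / (1 − 0.8037) = 5.094
Css,max = 57.0 × 5.094 ≈ 290 mg/L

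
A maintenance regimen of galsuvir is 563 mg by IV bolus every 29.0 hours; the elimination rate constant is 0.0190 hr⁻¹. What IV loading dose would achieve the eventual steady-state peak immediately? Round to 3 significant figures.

Accumulation ratio R = 1 / (1 − e^(−kτ)) = 1 / (1 − e^(−0.01900×29.0)) = 1 / (1 − 0.5764) = 2.361
Loading dose = maintenance dose × R = 563 × 2.361 ≈ 1330 mg

1330 mg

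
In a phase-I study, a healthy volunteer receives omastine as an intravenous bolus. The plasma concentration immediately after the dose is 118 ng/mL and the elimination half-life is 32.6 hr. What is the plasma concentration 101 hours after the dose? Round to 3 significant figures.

k = ln 2 / 32.6 = 0.02126 hr⁻¹
C(t) = C₀ e^(−kt) = 118 × e^(−0.02126 × 101) = 118 × e^(−2.147) = 118 × 0.1168 ≈ 13.8 ng/mL

13.8 ng/mL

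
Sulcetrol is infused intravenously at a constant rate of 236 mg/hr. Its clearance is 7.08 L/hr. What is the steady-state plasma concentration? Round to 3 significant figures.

Css = infusion rate / CL = 236 / 7.08 ≈ 33.3 mg/L

33.3 mg/L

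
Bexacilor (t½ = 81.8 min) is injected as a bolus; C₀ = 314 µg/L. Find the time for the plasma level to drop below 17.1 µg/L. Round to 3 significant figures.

343 minutes

k = ln 2 / 81.8 = 0.008474 min⁻¹
C(t) = C₀ e^(−kt)  ⇒  t = ln(C₀/C) / k
t = ln(314/17.1) / 0.008474 = 2.910 / 0.008474 ≈ 343 minutes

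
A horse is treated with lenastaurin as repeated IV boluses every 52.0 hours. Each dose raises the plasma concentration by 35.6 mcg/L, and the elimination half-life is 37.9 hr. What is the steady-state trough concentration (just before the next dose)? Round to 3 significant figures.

22.4 mcg/L

k = ln 2 / 37.9 = 0.01829 hr⁻¹
Fraction remaining after one interval: e^(−kτ) = e^(−0.01829 × 52.0) = 0.3863
R = 1 / (1 − 0.3863) = 1.630
Css,max = 35.6 × 1.630 = 58.01 mcg/L
Css,min = Css,max × e^(−kτ) = 58.01 × 0.3863 ≈ 22.4 mcg/L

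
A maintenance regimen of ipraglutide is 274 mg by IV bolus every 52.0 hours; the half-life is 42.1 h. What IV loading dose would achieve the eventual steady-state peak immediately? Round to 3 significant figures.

k = ln 2 / 42.1 = 0.01646 h⁻¹
Accumulation ratio R = 1 / (1 − e^(−kτ)) = 1 / (1 − e^(−0.01646×52.0)) = 1 / (1 − 0.4248) = 1.739
Loading dose = maintenance dose × R = 274 × 1.739 ≈ 476 mg

476 mg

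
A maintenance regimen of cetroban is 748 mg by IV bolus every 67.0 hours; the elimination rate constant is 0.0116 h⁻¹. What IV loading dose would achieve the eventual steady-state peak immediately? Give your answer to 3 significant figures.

1380 mg

Accumulation ratio R = 1 / (1 − e^(−kτ)) = 1 / (1 − e^(−0.01160×67.0)) = 1 / (1 − 0.4597) = 1.851
Loading dose = maintenance dose × R = 748 × 1.851 ≈ 1380 mg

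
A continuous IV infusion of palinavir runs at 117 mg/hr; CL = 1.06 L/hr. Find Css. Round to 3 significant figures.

110 µg/mL

Css = infusion rate / CL = 117 / 1.06 ≈ 110 µg/mL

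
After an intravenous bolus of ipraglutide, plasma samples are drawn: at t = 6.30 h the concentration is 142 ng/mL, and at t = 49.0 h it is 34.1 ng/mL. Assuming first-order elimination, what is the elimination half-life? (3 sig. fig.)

20.7 hours

k = ln(C₁/C₂) / (t₂ − t₁) = ln(142/34.1) / (49.0 − 6.30)
  = 1.427 / 42.70 = 0.03341 h⁻¹
t½ = ln 2 / k = ln 2 / 0.03341 ≈ 20.7 hours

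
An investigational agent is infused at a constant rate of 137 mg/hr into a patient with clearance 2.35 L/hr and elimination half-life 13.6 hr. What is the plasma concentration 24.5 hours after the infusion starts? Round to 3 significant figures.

41.6 µg/mL

Css = rate / CL = 137 / 2.35 = 58.30 µg/mL
k = ln 2 / 13.6 = 0.05097 hr⁻¹
C(t) = Css (1 − e^(−kt)) = 58.30 × (1 − e^(−1.249)) = 58.30 × 0.7131 ≈ 41.6 µg/mL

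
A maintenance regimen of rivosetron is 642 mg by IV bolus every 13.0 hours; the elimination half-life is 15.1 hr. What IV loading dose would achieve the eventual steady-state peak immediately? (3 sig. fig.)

1430 mg

k = ln 2 / 15.1 = 0.04590 hr⁻¹
Accumulation ratio R = 1 / (1 − e^(−kτ)) = 1 / (1 − e^(−0.04590×13.0)) = 1 / (1 − 0.5506) = 2.225
Loading dose = maintenance dose × R = 642 × 2.225 ≈ 1430 mg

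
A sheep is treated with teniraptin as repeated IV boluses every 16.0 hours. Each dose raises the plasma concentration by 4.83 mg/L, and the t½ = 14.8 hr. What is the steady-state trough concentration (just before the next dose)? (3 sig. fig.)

4.33 mg/L

k = ln 2 / 14.8 = 0.04683 hr⁻¹
Fraction remaining after one interval: e^(−kτ) = e^(−0.04683 × 16.0) = 0.4727
R = 1 / (1 − 0.4727) = 1.896
Css,max = 4.83 × 1.896 = 9.159 mg/L
Css,min = Css,max × e^(−kτ) = 9.159 × 0.4727 ≈ 4.33 mg/L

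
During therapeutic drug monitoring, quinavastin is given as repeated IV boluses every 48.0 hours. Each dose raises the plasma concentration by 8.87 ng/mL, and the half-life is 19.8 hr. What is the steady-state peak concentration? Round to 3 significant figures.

k = ln 2 / 19.8 = 0.03501 hr⁻¹
Fraction remaining after one interval: e^(−kτ) = e^(−0.03501 × 48.0) = 0.1863
R = 1 / (1 − 0.1863) = 1.229
Css,max = 8.87 × 1.229 ≈ 10.9 ng/mL

10.9 ng/mL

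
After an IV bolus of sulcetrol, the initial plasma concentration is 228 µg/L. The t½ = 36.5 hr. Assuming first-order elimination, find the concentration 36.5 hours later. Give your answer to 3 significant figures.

114 µg/L

k = ln 2 / 36.5 = 0.01899 hr⁻¹
C(t) = C₀ e^(−kt) = 228 × e^(−0.01899 × 36.5) = 228 × e^(−0.6931) = 228 × 0.5000 ≈ 114 µg/L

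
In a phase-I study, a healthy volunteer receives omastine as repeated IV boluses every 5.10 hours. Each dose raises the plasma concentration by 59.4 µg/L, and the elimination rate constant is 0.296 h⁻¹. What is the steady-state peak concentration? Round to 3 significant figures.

76.3 µg/L

Fraction remaining after one interval: e^(−kτ) = e^(−0.2960 × 5.10) = 0.2210
R = 1 / (1 − 0.2210) = 1.284
Css,max = 59.4 × 1.284 ≈ 76.3 µg/L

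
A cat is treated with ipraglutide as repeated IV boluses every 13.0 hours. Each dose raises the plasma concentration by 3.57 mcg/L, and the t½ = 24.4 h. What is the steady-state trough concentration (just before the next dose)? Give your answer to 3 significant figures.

k = ln 2 / 24.4 = 0.02841 h⁻¹
Fraction remaining after one interval: e^(−kτ) = e^(−0.02841 × 13.0) = 0.6912
R = 1 / (1 − 0.6912) = 3.239
Css,max = 3.57 × 3.239 = 11.56 mcg/L
Css,min = Css,max × e^(−kτ) = 11.56 × 0.6912 ≈ 7.99 mcg/L

7.99 mcg/L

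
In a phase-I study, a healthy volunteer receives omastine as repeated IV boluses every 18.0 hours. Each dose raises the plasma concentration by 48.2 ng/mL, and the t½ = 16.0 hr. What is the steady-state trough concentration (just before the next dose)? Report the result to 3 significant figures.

k = ln 2 / 16.0 = 0.04332 hr⁻¹
Fraction remaining after one interval: e^(−kτ) = e^(−0.04332 × 18.0) = 0.4585
R = 1 / (1 − 0.4585) = 1.847
Css,max = 48.2 × 1.847 = 89.01 ng/mL
Css,min = Css,max × e^(−kτ) = 89.01 × 0.4585 ≈ 40.8 ng/mL

40.8 ng/mL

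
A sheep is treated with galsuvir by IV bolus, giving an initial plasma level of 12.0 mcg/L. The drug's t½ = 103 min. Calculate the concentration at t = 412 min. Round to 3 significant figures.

0.750 mcg/L

k = ln 2 / 103 = 0.006730 min⁻¹
C(t) = C₀ e^(−kt) = 12.0 × e^(−0.006730 × 412) = 12.0 × e^(−2.773) = 12.0 × 0.06250 ≈ 0.750 mcg/L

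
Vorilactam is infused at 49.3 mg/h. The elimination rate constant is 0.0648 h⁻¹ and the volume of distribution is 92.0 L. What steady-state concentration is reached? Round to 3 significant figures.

8.27 mg/L

CL = k · V = 0.0648 × 92.0 = 5.962 L/h
Css = rate / CL = 49.3 / 5.962 ≈ 8.27 mg/L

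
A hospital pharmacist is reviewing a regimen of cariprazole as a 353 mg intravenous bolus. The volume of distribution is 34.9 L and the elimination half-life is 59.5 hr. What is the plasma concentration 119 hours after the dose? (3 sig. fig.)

2.53 µg/mL

C₀ = dose / V = 353 / 34.9 = 10.11 µg/mL
k = ln 2 / 59.5 = 0.01165 hr⁻¹
C(t) = C₀ e^(−kt) = 10.11 × e^(−0.01165 × 119) = 10.11 × e^(−1.386) = 10.11 × 0.2500 ≈ 2.53 µg/mL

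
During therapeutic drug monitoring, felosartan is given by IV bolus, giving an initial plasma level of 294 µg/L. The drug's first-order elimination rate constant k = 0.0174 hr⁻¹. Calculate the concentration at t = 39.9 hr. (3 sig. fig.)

C(t) = C₀ e^(−kt) = 294 × e^(−0.01740 × 39.9) = 294 × e^(−0.6943) = 294 × 0.4994 ≈ 147 µg/L

147 µg/L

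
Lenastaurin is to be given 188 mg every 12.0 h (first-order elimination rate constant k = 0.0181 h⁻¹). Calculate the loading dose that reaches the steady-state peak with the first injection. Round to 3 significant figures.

963 mg

Accumulation ratio R = 1 / (1 − e^(−kτ)) = 1 / (1 − e^(−0.01810×12.0)) = 1 / (1 − 0.8048) = 5.122
Loading dose = maintenance dose × R = 188 × 5.122 ≈ 963 mg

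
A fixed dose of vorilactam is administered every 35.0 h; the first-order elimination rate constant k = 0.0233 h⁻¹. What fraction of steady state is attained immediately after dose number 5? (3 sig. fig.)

0.983

f_n = 1 − e^(−nkτ) = 1 − e^(−5 × 0.02330 × 35.0) = 1 − e^(−4.078) = 1 − 0.01695 ≈ 0.983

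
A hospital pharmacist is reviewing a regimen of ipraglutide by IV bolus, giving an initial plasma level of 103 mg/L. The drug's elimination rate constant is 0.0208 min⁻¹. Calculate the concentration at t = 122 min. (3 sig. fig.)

C(t) = C₀ e^(−kt) = 103 × e^(−0.02080 × 122) = 103 × e^(−2.538) = 103 × 0.07906 ≈ 8.14 mg/L

8.14 mg/L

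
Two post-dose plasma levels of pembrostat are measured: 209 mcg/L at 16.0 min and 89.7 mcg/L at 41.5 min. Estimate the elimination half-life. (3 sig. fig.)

k = ln(C₁/C₂) / (t₂ − t₁) = ln(209/89.7) / (41.5 − 16.0)
  = 0.8459 / 25.50 = 0.03317 min⁻¹
t½ = ln 2 / k = ln 2 / 0.03317 ≈ 20.9 minutes

20.9 minutes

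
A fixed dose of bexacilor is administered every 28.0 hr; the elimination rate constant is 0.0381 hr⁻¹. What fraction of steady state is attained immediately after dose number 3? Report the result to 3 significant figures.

f_n = 1 − e^(−nkτ) = 1 − e^(−3 × 0.03810 × 28.0) = 1 − e^(−3.200) = 1 − 0.04075 ≈ 0.959

0.959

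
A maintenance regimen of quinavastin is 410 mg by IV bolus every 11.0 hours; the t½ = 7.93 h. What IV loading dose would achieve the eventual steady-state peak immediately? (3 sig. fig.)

664 mg

k = ln 2 / 7.93 = 0.08741 h⁻¹
Accumulation ratio R = 1 / (1 − e^(−kτ)) = 1 / (1 − e^(−0.08741×11.0)) = 1 / (1 − 0.3823) = 1.619
Loading dose = maintenance dose × R = 410 × 1.619 ≈ 664 mg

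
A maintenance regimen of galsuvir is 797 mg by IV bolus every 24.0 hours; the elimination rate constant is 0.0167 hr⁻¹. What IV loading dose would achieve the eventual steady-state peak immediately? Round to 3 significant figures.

Accumulation ratio R = 1 / (1 − e^(−kτ)) = 1 / (1 − e^(−0.01670×24.0)) = 1 / (1 − 0.6698) = 3.028
Loading dose = maintenance dose × R = 797 × 3.028 ≈ 2410 mg

2410 mg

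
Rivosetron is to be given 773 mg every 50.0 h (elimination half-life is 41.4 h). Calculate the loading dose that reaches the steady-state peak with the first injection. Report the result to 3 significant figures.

1360 mg

k = ln 2 / 41.4 = 0.01674 h⁻¹
Accumulation ratio R = 1 / (1 − e^(−kτ)) = 1 / (1 − e^(−0.01674×50.0)) = 1 / (1 − 0.4329) = 1.764
Loading dose = maintenance dose × R = 773 × 1.764 ≈ 1360 mg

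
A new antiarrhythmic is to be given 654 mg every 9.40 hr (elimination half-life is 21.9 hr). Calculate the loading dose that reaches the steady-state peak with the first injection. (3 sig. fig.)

2540 mg

k = ln 2 / 21.9 = 0.03165 hr⁻¹
Accumulation ratio R = 1 / (1 − e^(−kτ)) = 1 / (1 − e^(−0.03165×9.40)) = 1 / (1 − 0.7427) = 3.886
Loading dose = maintenance dose × R = 654 × 3.886 ≈ 2540 mg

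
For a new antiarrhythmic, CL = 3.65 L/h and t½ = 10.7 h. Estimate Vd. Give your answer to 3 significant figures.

k = ln 2 / t½ = ln 2 / 10.7 = 0.06478 h⁻¹
V = CL / k = 3.65 / 0.06478 ≈ 56.3 L

56.3 L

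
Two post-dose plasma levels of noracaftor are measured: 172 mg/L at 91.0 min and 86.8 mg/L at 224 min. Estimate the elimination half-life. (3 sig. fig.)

k = ln(C₁/C₂) / (t₂ − t₁) = ln(172/86.8) / (224 − 91.0)
  = 0.6839 / 133.0 = 0.005142 min⁻¹
t½ = ln 2 / k = ln 2 / 0.005142 ≈ 135 minutes

135 minutes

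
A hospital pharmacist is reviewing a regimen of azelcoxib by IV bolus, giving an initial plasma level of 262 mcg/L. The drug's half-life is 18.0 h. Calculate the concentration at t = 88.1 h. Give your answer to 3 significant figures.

8.81 mcg/L

k = ln 2 / 18.0 = 0.03851 h⁻¹
C(t) = C₀ e^(−kt) = 262 × e^(−0.03851 × 88.1) = 262 × e^(−3.393) = 262 × 0.03362 ≈ 8.81 mcg/L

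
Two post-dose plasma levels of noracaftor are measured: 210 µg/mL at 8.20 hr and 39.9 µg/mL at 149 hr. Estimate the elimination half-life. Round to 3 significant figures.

k = ln(C₁/C₂) / (t₂ − t₁) = ln(210/39.9) / (149 − 8.20)
  = 1.661 / 140.8 = 0.01179 hr⁻¹
t½ = ln 2 / k = ln 2 / 0.01179 ≈ 58.8 hours

58.8 hours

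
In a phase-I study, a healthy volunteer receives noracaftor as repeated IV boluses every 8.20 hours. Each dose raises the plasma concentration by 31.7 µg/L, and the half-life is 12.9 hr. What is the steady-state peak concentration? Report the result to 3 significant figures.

89.0 µg/L

k = ln 2 / 12.9 = 0.05373 hr⁻¹
Fraction remaining after one interval: e^(−kτ) = e^(−0.05373 × 8.20) = 0.6436
R = 1 / (1 − 0.6436) = 2.806
Css,max = 31.7 × 2.806 ≈ 89.0 µg/L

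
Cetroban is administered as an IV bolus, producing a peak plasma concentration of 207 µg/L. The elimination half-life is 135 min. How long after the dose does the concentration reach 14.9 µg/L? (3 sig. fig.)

k = ln 2 / 135 = 0.005134 min⁻¹
C(t) = C₀ e^(−kt)  ⇒  t = ln(C₀/C) / k
t = ln(207/14.9) / 0.005134 = 2.631 / 0.005134 ≈ 512 minutes

512 minutes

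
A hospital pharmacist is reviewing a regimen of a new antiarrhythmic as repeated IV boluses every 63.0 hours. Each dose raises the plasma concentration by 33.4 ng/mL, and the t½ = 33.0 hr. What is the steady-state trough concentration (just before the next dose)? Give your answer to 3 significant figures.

12.1 ng/mL

k = ln 2 / 33.0 = 0.02100 hr⁻¹
Fraction remaining after one interval: e^(−kτ) = e^(−0.02100 × 63.0) = 0.2663
R = 1 / (1 − 0.2663) = 1.363
Css,max = 33.4 × 1.363 = 45.52 ng/mL
Css,min = Css,max × e^(−kτ) = 45.52 × 0.2663 ≈ 12.1 ng/mL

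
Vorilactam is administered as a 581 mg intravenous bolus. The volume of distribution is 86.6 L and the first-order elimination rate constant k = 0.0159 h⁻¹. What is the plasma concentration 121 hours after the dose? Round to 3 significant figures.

C₀ = dose / V = 581 / 86.6 = 6.709 µg/mL
C(t) = C₀ e^(−kt) = 6.709 × e^(−0.01590 × 121) = 6.709 × e^(−1.924) = 6.709 × 0.1460 ≈ 0.980 µg/mL

0.980 µg/mL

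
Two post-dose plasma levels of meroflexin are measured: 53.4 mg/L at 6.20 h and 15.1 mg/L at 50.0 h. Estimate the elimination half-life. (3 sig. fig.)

k = ln(C₁/C₂) / (t₂ − t₁) = ln(53.4/15.1) / (50.0 − 6.20)
  = 1.263 / 43.80 = 0.02884 h⁻¹
t½ = ln 2 / k = ln 2 / 0.02884 ≈ 24.0 hours

24.0 hours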